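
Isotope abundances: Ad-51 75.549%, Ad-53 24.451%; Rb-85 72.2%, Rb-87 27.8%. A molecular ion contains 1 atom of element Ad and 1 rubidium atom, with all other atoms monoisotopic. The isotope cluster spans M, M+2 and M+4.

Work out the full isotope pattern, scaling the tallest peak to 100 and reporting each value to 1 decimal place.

Element Ad pattern (n=1): 0.75549 : 0.24451
Rubidium pattern (n=1): 0.7220 : 0.2780
Convolve the two distributions (both contribute in 2-u steps):
  M: 0.75549×0.7220 = 0.545464
  M+2: 0.75549×0.2780 + 0.24451×0.7220 = 0.386562
  M+4: 0.24451×0.2780 = 0.067974
Scale to base peak (0.545464) = 100: 100.0 : 70.9 : 12.5

100.0 : 70.9 : 12.5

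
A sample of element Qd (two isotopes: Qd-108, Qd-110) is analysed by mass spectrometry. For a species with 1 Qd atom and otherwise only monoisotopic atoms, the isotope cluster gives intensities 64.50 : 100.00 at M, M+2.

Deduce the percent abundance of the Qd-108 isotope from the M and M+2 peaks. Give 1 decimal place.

Write p for the Qd-108 fraction. I(M+2)/I(M) = [C(1,1)·p^0·(1−p)] / p^1 = 1·(1−p)/p = 100.00/64.50 = 1.5504
(1−p)/p = 1.5504/1 = 1.5504  ⇒  p = 1/(1 + 1.5504) = 0.3921
Qd-108: 39.2%, Qd-110: 60.8%.

39.2%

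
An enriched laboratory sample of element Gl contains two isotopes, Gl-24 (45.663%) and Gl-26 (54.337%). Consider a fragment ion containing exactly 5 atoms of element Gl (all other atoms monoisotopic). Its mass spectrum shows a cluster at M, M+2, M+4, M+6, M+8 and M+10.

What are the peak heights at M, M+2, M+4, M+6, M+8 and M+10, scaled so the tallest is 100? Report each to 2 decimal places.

Each Gl atom is independently Gl-24 (p = 0.45663) or Gl-26 (q = 0.54337); the cluster is the binomial expansion (p + q)^5.
P(M) = 0.45663^5 = 0.019853
P(M+2) = 5 × 0.45663^4 × 0.54337^1 = 0.118120
P(M+4) = 10 × 0.45663^3 × 0.54337^2 = 0.281115
P(M+6) = 10 × 0.45663^2 × 0.54337^3 = 0.334515
P(M+8) = 5 × 0.45663^1 × 0.54337^4 = 0.199029
P(M+10) = 0.54337^5 = 0.047367
The M+6 peak is largest (0.334515); scaling to 100 gives 5.93 : 35.31 : 84.04 : 100.00 : 59.50 : 14.16.

5.93 : 35.31 : 84.04 : 100.00 : 59.50 : 14.16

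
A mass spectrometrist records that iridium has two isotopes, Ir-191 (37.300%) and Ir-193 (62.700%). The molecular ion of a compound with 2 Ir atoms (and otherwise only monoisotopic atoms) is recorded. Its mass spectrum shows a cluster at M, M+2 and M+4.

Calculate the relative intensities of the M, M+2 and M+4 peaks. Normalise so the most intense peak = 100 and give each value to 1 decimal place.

The 2 Ir atoms are independent, so intensities follow the terms of (0.37300 + 0.62700)^2.
P(M) = 0.37300^2 = 0.139129
P(M+2) = 2 × 0.37300^1 × 0.62700^1 = 0.467742
P(M+4) = 0.62700^2 = 0.393129
The M+2 peak is largest (0.467742); scaling to 100 gives 29.7 : 100.0 : 84.0.

29.7 : 100.0 : 84.0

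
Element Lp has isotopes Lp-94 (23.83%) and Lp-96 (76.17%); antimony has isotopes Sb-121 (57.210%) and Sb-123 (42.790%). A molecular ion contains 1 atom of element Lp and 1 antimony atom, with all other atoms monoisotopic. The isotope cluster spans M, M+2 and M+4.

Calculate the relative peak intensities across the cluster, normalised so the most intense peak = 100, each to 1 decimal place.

25.4 : 100.0 : 60.6

Element Lp pattern (n=1): 0.2383 : 0.7617
Antimony pattern (n=1): 0.5721 : 0.4279
Convolve the two distributions (both contribute in 2-u steps):
  M: 0.2383×0.5721 = 0.136331
  M+2: 0.2383×0.4279 + 0.7617×0.5721 = 0.537737
  M+4: 0.7617×0.4279 = 0.325931
Scale to base peak (0.537737) = 100: 25.4 : 100.0 : 60.6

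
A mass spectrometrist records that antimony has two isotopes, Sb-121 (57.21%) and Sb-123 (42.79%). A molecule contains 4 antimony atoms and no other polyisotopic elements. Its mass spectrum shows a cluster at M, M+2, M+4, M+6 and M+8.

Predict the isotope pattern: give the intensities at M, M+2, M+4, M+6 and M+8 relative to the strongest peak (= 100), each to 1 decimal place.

Expanding (0.5721 + 0.4279)^4:
P(M) = 0.5721^4 = 0.107124
P(M+2) = 4 × 0.5721^3 × 0.4279^1 = 0.320493
P(M+4) = 6 × 0.5721^2 × 0.4279^2 = 0.359567
P(M+6) = 4 × 0.5721^1 × 0.4279^3 = 0.179291
P(M+8) = 0.4279^4 = 0.033525
The M+4 peak is largest (0.359567); scaling to 100 gives 29.8 : 89.1 : 100.0 : 49.9 : 9.3.

29.8 : 89.1 : 100.0 : 49.9 : 9.3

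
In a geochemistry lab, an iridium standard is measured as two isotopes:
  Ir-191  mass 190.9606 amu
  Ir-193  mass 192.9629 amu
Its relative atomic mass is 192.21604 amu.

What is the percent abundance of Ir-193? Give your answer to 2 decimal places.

Writing the weighted mean with unknown fraction x of Ir-191:
190.9606·x + 192.9629·(1 − x) = 192.21604
(190.9606 − 192.9629)·x = 192.21604 − 192.9629
x = -0.74686 / -2.0023 = 0.37300 → 37.30% Ir-191, 62.70% Ir-193.

62.70%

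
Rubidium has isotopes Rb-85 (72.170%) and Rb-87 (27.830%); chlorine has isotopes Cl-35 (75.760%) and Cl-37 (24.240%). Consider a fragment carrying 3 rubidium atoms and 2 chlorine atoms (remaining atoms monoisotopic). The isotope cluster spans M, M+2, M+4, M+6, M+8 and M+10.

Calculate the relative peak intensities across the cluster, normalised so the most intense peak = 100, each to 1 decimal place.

55.7 : 100.0 : 71.7 : 25.7 : 4.6 : 0.3

Rubidium pattern (n=3): 0.37589809 : 0.43485841 : 0.16768892 : 0.02155458
Chlorine pattern (n=2): 0.57395776 : 0.36728448 : 0.05875776
Convolve the two distributions (both contribute in 2-u steps):
  M: 0.37589809×0.57395776 = 0.215750
  M+2: 0.37589809×0.36728448 + 0.43485841×0.57395776 = 0.387652
  M+4: 0.37589809×0.05875776 + 0.43485841×0.36728448 + 0.16768892×0.57395776 = 0.278050
  M+6: 0.43485841×0.05875776 + 0.16768892×0.36728448 + 0.02155458×0.57395776 = 0.099512
  M+8: 0.16768892×0.05875776 + 0.02155458×0.36728448 = 0.017770
  M+10: 0.02155458×0.05875776 = 0.001266
Scale to base peak (0.387652) = 100: 55.7 : 100.0 : 71.7 : 25.7 : 4.6 : 0.3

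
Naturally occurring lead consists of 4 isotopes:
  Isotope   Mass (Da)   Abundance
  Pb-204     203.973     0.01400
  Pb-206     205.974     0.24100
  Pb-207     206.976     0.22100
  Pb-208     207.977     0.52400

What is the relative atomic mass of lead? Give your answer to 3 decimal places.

207.217 Da

The abundance-weighted mean is 0.01400 × 203.973 + 0.24100 × 205.974 + 0.22100 × 206.976 + 0.52400 × 207.977
= 2.8556 + 49.6397 + 45.7417 + 108.9799 = 207.2169 Da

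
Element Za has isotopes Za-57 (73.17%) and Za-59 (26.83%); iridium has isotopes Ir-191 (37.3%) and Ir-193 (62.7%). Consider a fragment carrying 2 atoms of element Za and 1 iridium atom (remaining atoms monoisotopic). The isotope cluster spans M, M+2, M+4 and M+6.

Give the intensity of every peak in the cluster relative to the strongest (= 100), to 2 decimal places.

41.42 : 100.00 : 56.63 : 9.36

Element Za pattern (n=2): 0.53538489 : 0.39263022 : 0.07198489
Iridium pattern (n=1): 0.3730 : 0.6270
Convolve the two distributions (both contribute in 2-u steps):
  M: 0.53538489×0.3730 = 0.199699
  M+2: 0.53538489×0.6270 + 0.39263022×0.3730 = 0.482137
  M+4: 0.39263022×0.6270 + 0.07198489×0.3730 = 0.273030
  M+6: 0.07198489×0.6270 = 0.045135
Scale to base peak (0.482137) = 100: 41.42 : 100.00 : 56.63 : 9.36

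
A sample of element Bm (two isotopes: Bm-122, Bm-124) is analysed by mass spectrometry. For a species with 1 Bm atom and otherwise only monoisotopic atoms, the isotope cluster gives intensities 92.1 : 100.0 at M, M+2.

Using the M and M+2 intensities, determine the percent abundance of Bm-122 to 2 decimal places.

Write p for the Bm-122 fraction. I(M+2)/I(M) = [C(1,1)·p^0·(1−p)] / p^1 = 1·(1−p)/p = 100.0/92.1 = 1.0858
(1−p)/p = 1.0858/1 = 1.0858  ⇒  p = 1/(1 + 1.0858) = 0.4794
Bm-122: 47.94%, Bm-124: 52.06%.

47.94%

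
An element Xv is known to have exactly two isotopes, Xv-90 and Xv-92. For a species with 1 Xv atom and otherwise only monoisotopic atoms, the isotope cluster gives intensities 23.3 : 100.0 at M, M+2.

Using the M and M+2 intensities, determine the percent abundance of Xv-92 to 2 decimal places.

81.10%

Write p for the Xv-90 fraction. I(M+2)/I(M) = [C(1,1)·p^0·(1−p)] / p^1 = 1·(1−p)/p = 100.0/23.3 = 4.2918
(1−p)/p = 4.2918/1 = 4.2918  ⇒  p = 1/(1 + 4.2918) = 0.1890
Xv-90: 18.90%, Xv-92: 81.10%.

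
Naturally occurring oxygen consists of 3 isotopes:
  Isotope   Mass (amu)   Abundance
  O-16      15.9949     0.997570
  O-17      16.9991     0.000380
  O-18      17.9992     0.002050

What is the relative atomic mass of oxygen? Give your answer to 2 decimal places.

Ar = Σ fᵢ·mᵢ = 0.997570 × 15.9949 + 0.000380 × 16.9991 + 0.002050 × 17.9992
= 15.95603 + 0.00646 + 0.03690 = 15.99939 amu

16.00 amu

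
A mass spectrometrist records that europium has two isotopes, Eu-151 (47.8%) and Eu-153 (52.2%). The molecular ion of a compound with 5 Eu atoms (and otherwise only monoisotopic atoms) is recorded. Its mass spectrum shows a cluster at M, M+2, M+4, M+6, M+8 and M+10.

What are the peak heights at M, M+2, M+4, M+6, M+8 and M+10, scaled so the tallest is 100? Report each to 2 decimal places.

The 5 Eu atoms are independent, so intensities follow the terms of (0.478 + 0.522)^5.
P(M) = 0.478^5 = 0.024954
P(M+2) = 5 × 0.478^4 × 0.522^1 = 0.136255
P(M+4) = 10 × 0.478^3 × 0.522^2 = 0.297594
P(M+6) = 10 × 0.478^2 × 0.522^3 = 0.324988
P(M+8) = 5 × 0.478^1 × 0.522^4 = 0.177452
P(M+10) = 0.522^5 = 0.038757
The M+6 peak is largest (0.324988); scaling to 100 gives 7.68 : 41.93 : 91.57 : 100.00 : 54.60 : 11.93.

7.68 : 41.93 : 91.57 : 100.00 : 54.60 : 11.93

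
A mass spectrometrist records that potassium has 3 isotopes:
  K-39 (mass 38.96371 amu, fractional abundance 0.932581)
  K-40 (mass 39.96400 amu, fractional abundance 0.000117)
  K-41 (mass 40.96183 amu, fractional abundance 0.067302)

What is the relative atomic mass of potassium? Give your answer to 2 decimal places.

39.10 amu

Ar = Σ fᵢ·mᵢ = 0.932581 × 38.96371 + 0.000117 × 39.96400 + 0.067302 × 40.96183
= 36.336816 + 0.004676 + 2.756813 = 39.098305 amu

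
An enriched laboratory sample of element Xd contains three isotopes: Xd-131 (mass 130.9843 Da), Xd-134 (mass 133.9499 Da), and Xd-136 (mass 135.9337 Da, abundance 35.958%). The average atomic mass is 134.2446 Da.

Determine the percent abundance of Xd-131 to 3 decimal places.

14.116%

Let x and y be the fractions of Xd-131 and Xd-134. Then x + y = 1 − 0.35958 = 0.64042 and 130.9843x + 133.9499y = 134.2446 − 0.35958×135.9337 = 85.365560154.
Substituting: 130.9843x + 133.9499(0.64042 − x) = 85.365560154
(130.9843 − 133.9499)x = -0.418634804  ⇒  x = 0.14116, y = 0.49926
Xd-131: 14.116%, Xd-134: 49.926%.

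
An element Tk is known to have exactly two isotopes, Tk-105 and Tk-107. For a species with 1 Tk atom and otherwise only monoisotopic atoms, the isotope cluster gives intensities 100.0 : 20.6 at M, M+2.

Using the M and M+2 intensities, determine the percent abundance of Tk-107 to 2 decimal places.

Let p = fractional abundance of Tk-105. I(M+2)/I(M) = [C(1,1)·p^0·(1−p)] / p^1 = 1·(1−p)/p = 20.6/100.0 = 0.2060
(1−p)/p = 0.2060/1 = 0.2060  ⇒  p = 1/(1 + 0.2060) = 0.8292
Tk-105: 82.92%, Tk-107: 17.08%.

17.08%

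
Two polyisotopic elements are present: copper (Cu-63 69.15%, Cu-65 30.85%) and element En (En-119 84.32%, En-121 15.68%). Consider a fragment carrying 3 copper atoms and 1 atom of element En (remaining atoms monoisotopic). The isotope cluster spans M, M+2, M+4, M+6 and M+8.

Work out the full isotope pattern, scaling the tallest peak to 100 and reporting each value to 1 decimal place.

Copper pattern (n=3): 0.33065611 : 0.44254842 : 0.19743483 : 0.02936064
Element En pattern (n=1): 0.8432 : 0.1568
Convolve the two distributions (both contribute in 2-u steps):
  M: 0.33065611×0.8432 = 0.278809
  M+2: 0.33065611×0.1568 + 0.44254842×0.8432 = 0.425004
  M+4: 0.44254842×0.1568 + 0.19743483×0.8432 = 0.235869
  M+6: 0.19743483×0.1568 + 0.02936064×0.8432 = 0.055715
  M+8: 0.02936064×0.1568 = 0.004604
Scale to base peak (0.425004) = 100: 65.6 : 100.0 : 55.5 : 13.1 : 1.1

65.6 : 100.0 : 55.5 : 13.1 : 1.1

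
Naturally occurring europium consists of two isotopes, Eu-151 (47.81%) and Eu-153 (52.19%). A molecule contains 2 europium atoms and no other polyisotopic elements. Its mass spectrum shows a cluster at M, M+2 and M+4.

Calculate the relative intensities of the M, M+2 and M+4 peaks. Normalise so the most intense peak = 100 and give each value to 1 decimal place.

The 2 Eu atoms are independent, so intensities follow the terms of (0.4781 + 0.5219)^2.
P(M) = 0.4781^2 = 0.228580
P(M+2) = 2 × 0.4781^1 × 0.5219^1 = 0.499041
P(M+4) = 0.5219^2 = 0.272380
The M+2 peak is largest (0.499041); scaling to 100 gives 45.8 : 100.0 : 54.6.

45.8 : 100.0 : 54.6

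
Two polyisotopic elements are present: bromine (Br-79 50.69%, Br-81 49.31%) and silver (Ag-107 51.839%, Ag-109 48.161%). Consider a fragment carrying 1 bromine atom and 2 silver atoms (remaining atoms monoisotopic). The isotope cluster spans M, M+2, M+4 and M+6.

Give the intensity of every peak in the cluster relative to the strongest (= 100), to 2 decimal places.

35.32 : 100.00 : 94.34 : 29.66

Bromine pattern (n=1): 0.5069 : 0.4931
Silver pattern (n=2): 0.26872819 : 0.49932362 : 0.23194819
Convolve the two distributions (both contribute in 2-u steps):
  M: 0.5069×0.26872819 = 0.136218
  M+2: 0.5069×0.49932362 + 0.4931×0.26872819 = 0.385617
  M+4: 0.5069×0.23194819 + 0.4931×0.49932362 = 0.363791
  M+6: 0.4931×0.23194819 = 0.114374
Scale to base peak (0.385617) = 100: 35.32 : 100.00 : 94.34 : 29.66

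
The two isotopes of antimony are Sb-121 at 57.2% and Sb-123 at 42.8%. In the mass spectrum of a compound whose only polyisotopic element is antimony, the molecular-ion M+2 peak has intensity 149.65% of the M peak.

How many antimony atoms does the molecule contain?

2

The M+2/M ratio from n Sb atoms is n · q/p = n · 0.428/0.572.
n = 1.4965 × 0.572/0.428 = 2.00 ≈ 2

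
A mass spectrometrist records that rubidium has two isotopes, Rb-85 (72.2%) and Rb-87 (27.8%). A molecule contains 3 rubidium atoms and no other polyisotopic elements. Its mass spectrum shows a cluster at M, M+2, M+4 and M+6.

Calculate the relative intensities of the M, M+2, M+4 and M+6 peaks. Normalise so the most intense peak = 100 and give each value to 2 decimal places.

86.57 : 100.00 : 38.50 : 4.94

Expanding (0.722 + 0.278)^3:
P(M) = 0.722^3 = 0.376367
P(M+2) = 3 × 0.722^2 × 0.278^1 = 0.434751
P(M+4) = 3 × 0.722^1 × 0.278^2 = 0.167397
P(M+6) = 0.278^3 = 0.021485
The M+2 peak is largest (0.434751); scaling to 100 gives 86.57 : 100.00 : 38.50 : 4.94.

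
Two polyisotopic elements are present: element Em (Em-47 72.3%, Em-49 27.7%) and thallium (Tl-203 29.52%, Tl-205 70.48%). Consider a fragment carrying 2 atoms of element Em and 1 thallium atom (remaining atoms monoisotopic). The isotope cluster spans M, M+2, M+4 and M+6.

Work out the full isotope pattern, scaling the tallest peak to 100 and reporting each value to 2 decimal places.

Element Em pattern (n=2): 0.522729 : 0.400542 : 0.076729
Thallium pattern (n=1): 0.2952 : 0.7048
Convolve the two distributions (both contribute in 2-u steps):
  M: 0.522729×0.2952 = 0.154310
  M+2: 0.522729×0.7048 + 0.400542×0.2952 = 0.486659
  M+4: 0.400542×0.7048 + 0.076729×0.2952 = 0.304952
  M+6: 0.076729×0.7048 = 0.054079
Scale to base peak (0.486659) = 100: 31.71 : 100.00 : 62.66 : 11.11

31.71 : 100.00 : 62.66 : 11.11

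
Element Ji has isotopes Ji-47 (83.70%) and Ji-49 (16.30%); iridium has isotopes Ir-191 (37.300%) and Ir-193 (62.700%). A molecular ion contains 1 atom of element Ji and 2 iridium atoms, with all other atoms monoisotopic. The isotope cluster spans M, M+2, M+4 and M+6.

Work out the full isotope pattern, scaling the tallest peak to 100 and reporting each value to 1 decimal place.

28.1 : 100.0 : 97.9 : 15.5

Element Ji pattern (n=1): 0.8370 : 0.1630
Iridium pattern (n=2): 0.139129 : 0.467742 : 0.393129
Convolve the two distributions (both contribute in 2-u steps):
  M: 0.8370×0.139129 = 0.116451
  M+2: 0.8370×0.467742 + 0.1630×0.139129 = 0.414178
  M+4: 0.8370×0.393129 + 0.1630×0.467742 = 0.405291
  M+6: 0.1630×0.393129 = 0.064080
Scale to base peak (0.414178) = 100: 28.1 : 100.0 : 97.9 : 15.5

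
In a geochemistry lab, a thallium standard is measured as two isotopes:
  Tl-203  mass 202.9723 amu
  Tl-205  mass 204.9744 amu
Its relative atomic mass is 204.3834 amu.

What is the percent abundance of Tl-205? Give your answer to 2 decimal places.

With x = fraction of Tl-203 (so Tl-205 is 1 − x):
202.9723·x + 204.9744·(1 − x) = 204.3834
(202.9723 − 204.9744)·x = 204.3834 − 204.9744
x = -0.5910 / -2.0021 = 0.29519 → 29.52% Tl-203, 70.48% Tl-205.

70.48%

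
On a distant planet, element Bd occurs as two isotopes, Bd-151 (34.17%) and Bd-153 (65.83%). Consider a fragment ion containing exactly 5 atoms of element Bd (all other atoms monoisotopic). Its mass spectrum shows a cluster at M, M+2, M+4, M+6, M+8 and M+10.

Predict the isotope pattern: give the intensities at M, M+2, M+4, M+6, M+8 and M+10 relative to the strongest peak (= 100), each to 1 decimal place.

1.4 : 13.5 : 51.9 : 100.0 : 96.3 : 37.1

Each Bd atom is independently Bd-151 (p = 0.3417) or Bd-153 (q = 0.6583); the cluster is the binomial expansion (p + q)^5.
P(M) = 0.3417^5 = 0.004658
P(M+2) = 5 × 0.3417^4 × 0.6583^1 = 0.044872
P(M+4) = 10 × 0.3417^3 × 0.6583^2 = 0.172895
P(M+6) = 10 × 0.3417^2 × 0.6583^3 = 0.333090
P(M+8) = 5 × 0.3417^1 × 0.6583^4 = 0.320856
P(M+10) = 0.6583^5 = 0.123629
The M+6 peak is largest (0.333090); scaling to 100 gives 1.4 : 13.5 : 51.9 : 100.0 : 96.3 : 37.1.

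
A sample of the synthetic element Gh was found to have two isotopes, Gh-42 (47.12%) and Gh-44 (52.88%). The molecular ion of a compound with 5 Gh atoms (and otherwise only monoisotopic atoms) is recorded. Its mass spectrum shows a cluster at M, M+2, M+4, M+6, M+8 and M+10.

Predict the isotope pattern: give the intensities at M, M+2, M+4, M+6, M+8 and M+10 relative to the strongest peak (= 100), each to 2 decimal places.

Expanding (0.4712 + 0.5288)^5:
P(M) = 0.4712^5 = 0.023229
P(M+2) = 5 × 0.4712^4 × 0.5288^1 = 0.130341
P(M+4) = 10 × 0.4712^3 × 0.5288^2 = 0.292549
P(M+6) = 10 × 0.4712^2 × 0.5288^3 = 0.328311
P(M+8) = 5 × 0.4712^1 × 0.5288^4 = 0.184222
P(M+10) = 0.5288^5 = 0.041348
The M+6 peak is largest (0.328311); scaling to 100 gives 7.08 : 39.70 : 89.11 : 100.00 : 56.11 : 12.59.

7.08 : 39.70 : 89.11 : 100.00 : 56.11 : 12.59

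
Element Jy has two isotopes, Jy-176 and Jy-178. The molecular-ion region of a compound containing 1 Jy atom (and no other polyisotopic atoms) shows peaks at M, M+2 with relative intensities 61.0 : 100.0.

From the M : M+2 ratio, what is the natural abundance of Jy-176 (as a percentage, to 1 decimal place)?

If p is the fraction of Jy that is Jy-176, then I(M+2)/I(M) = [C(1,1)·p^0·(1−p)] / p^1 = 1·(1−p)/p = 100.0/61.0 = 1.6393
(1−p)/p = 1.6393/1 = 1.6393  ⇒  p = 1/(1 + 1.6393) = 0.3789
Jy-176: 37.9%, Jy-178: 62.1%.

37.9%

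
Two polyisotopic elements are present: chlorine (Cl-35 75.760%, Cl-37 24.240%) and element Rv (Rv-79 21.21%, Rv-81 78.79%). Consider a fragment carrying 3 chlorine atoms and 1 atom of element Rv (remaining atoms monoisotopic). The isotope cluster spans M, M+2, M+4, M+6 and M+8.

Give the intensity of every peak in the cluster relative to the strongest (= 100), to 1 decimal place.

21.4 : 100.0 : 82.8 : 25.1 : 2.6

Chlorine pattern (n=3): 0.4348304 : 0.41738208 : 0.13354464 : 0.01424288
Element Rv pattern (n=1): 0.2121 : 0.7879
Convolve the two distributions (both contribute in 2-u steps):
  M: 0.4348304×0.2121 = 0.092228
  M+2: 0.4348304×0.7879 + 0.41738208×0.2121 = 0.431130
  M+4: 0.41738208×0.7879 + 0.13354464×0.2121 = 0.357180
  M+6: 0.13354464×0.7879 + 0.01424288×0.2121 = 0.108241
  M+8: 0.01424288×0.7879 = 0.011222
Scale to base peak (0.431130) = 100: 21.4 : 100.0 : 82.8 : 25.1 : 2.6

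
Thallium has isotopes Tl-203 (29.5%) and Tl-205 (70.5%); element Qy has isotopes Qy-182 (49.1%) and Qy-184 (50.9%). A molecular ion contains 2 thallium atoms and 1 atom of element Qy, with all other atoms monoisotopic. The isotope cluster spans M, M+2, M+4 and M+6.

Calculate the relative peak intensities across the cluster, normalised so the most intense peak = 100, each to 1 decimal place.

9.4 : 54.5 : 100.0 : 55.5

Thallium pattern (n=2): 0.087025 : 0.41595 : 0.497025
Element Qy pattern (n=1): 0.4910 : 0.5090
Convolve the two distributions (both contribute in 2-u steps):
  M: 0.087025×0.4910 = 0.042729
  M+2: 0.087025×0.5090 + 0.41595×0.4910 = 0.248527
  M+4: 0.41595×0.5090 + 0.497025×0.4910 = 0.455758
  M+6: 0.497025×0.5090 = 0.252986
Scale to base peak (0.455758) = 100: 9.4 : 54.5 : 100.0 : 55.5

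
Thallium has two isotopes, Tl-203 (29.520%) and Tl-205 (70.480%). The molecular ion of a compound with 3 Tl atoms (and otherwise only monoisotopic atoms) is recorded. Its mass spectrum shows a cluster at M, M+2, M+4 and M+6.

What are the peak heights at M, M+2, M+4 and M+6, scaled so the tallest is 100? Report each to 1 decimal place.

5.8 : 41.9 : 100.0 : 79.6

The 3 Tl atoms are independent, so intensities follow the terms of (0.29520 + 0.70480)^3.
P(M) = 0.29520^3 = 0.025725
P(M+2) = 3 × 0.29520^2 × 0.70480^1 = 0.184255
P(M+4) = 3 × 0.29520^1 × 0.70480^2 = 0.439916
P(M+6) = 0.70480^3 = 0.350104
The M+4 peak is largest (0.439916); scaling to 100 gives 5.8 : 41.9 : 100.0 : 79.6.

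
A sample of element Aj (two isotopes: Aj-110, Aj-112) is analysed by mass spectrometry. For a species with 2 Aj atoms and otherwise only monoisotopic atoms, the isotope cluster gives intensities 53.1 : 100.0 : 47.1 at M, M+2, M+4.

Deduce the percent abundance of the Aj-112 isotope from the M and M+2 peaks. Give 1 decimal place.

48.5%

Let p = fractional abundance of Aj-110. I(M+2)/I(M) = [C(2,1)·p^1·(1−p)] / p^2 = 2·(1−p)/p = 100.0/53.1 = 1.8832
(1−p)/p = 1.8832/2 = 0.9416  ⇒  p = 1/(1 + 0.9416) = 0.5150
Aj-110: 51.5%, Aj-112: 48.5%.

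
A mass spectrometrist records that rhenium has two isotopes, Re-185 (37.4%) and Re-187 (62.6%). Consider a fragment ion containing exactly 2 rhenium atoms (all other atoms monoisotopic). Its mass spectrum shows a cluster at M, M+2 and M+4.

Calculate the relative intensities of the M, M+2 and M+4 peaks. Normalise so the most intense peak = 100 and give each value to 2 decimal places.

Expanding (0.374 + 0.626)^2:
P(M) = 0.374^2 = 0.139876
P(M+2) = 2 × 0.374^1 × 0.626^1 = 0.468248
P(M+4) = 0.626^2 = 0.391876
The M+2 peak is largest (0.468248); scaling to 100 gives 29.87 : 100.00 : 83.69.

29.87 : 100.00 : 83.69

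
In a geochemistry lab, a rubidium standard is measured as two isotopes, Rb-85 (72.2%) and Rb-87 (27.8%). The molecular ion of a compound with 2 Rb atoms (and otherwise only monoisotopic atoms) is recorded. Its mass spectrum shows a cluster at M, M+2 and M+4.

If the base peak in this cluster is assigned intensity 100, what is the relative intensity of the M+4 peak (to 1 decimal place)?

Binomial terms of (0.722 + 0.278)^2: M 0.5213, M+2 0.4014, M+4 0.0773 → M is the base peak.
P(M) = C(2,0) × 0.722^2 × 0.278^0 = 1 × 0.521284 × 1.0000 = 0.521284 (base)
P(M+4) = C(2,2) × 0.722^0 × 0.278^2 = 1 × 1.0000 × 0.077284 = 0.077284
Relative intensity = 0.077284 / 0.521284 × 100 = 14.8

14.8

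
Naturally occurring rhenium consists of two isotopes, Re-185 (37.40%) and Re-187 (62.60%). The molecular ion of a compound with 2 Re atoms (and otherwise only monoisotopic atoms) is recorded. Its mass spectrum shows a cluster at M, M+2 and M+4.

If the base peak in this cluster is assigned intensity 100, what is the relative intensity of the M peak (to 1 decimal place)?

29.9

Term probabilities: M 0.1399, M+2 0.4682, M+4 0.3919. Base peak = M+2.
P(M+2) = C(2,1) × 0.3740^1 × 0.6260^1 = 2 × 0.3740 × 0.6260 = 0.468248 (base)
P(M) = C(2,0) × 0.3740^2 × 0.6260^0 = 1 × 0.139876 × 1.0000 = 0.139876
Relative intensity = 0.139876 / 0.468248 × 100 = 29.9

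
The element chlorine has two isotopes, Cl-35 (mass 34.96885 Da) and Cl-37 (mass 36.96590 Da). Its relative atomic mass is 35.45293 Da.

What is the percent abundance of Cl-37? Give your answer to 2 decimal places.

24.24%

Let x be the fractional abundance of Cl-35; then Cl-37 has abundance 1 − x.
34.96885·x + 36.96590·(1 − x) = 35.45293
(34.96885 − 36.96590)·x = 35.45293 − 36.96590
x = -1.51297 / -1.99705 = 0.75760 → 75.76% Cl-35, 24.24% Cl-37.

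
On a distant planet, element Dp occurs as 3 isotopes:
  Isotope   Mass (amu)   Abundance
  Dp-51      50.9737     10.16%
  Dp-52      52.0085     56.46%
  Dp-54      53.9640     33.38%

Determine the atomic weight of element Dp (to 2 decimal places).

52.56 amu

Ar = Σ fᵢ·mᵢ = 0.1016 × 50.9737 + 0.5646 × 52.0085 + 0.3338 × 53.9640
= 5.17893 + 29.36400 + 18.01318 = 52.55611 amu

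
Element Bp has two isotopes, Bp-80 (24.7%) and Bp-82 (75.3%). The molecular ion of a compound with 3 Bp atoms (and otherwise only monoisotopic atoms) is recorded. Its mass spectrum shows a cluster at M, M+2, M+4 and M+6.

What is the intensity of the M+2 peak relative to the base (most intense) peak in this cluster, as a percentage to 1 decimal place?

(0.247 + 0.753)^3 gives M 0.0151, M+2 0.1378, M+4 0.4202, M+6 0.4270; the largest is M+6.
P(M+6) = C(3,3) × 0.247^0 × 0.753^3 = 1 × 1.0000 × 0.42695778 = 0.426958 (base)
P(M+2) = C(3,1) × 0.247^2 × 0.753^1 = 3 × 0.061009 × 0.7530 = 0.137819
Relative intensity = 0.137819 / 0.426958 × 100 = 32.3

32.3%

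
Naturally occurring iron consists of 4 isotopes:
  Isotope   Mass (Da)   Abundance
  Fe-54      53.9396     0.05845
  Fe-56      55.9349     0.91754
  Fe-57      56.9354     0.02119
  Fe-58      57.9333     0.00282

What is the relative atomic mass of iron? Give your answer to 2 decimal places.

The abundance-weighted mean is 0.05845 × 53.9396 + 0.91754 × 55.9349 + 0.02119 × 56.9354 + 0.00282 × 57.9333
= 3.15277 + 51.32251 + 1.20646 + 0.16337 = 55.84511 Da

55.85 Da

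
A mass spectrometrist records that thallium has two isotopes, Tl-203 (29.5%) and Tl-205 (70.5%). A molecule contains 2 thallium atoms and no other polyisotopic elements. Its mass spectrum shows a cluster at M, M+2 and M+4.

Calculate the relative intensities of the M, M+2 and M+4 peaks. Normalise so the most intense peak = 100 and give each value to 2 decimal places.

17.51 : 83.69 : 100.00

The 2 Tl atoms are independent, so intensities follow the terms of (0.295 + 0.705)^2.
P(M) = 0.295^2 = 0.087025
P(M+2) = 2 × 0.295^1 × 0.705^1 = 0.415950
P(M+4) = 0.705^2 = 0.497025
The M+4 peak is largest (0.497025); scaling to 100 gives 17.51 : 83.69 : 100.00.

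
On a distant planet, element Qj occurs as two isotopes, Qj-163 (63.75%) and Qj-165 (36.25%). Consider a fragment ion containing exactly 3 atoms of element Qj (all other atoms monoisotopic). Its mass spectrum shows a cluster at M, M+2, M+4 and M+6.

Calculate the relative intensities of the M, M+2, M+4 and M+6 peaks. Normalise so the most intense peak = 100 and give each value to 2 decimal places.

58.62 : 100.00 : 56.86 : 10.78

Each Qj atom is independently Qj-163 (p = 0.6375) or Qj-165 (q = 0.3625); the cluster is the binomial expansion (p + q)^3.
P(M) = 0.6375^3 = 0.259084
P(M+2) = 3 × 0.6375^2 × 0.3625^1 = 0.441967
P(M+4) = 3 × 0.6375^1 × 0.3625^2 = 0.251314
P(M+6) = 0.3625^3 = 0.047635
The M+2 peak is largest (0.441967); scaling to 100 gives 58.62 : 100.00 : 56.86 : 10.78.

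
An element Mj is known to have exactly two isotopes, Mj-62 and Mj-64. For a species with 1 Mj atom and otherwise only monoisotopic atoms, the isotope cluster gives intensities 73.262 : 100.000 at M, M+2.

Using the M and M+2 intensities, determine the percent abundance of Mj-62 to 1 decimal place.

42.3%

Let p = fractional abundance of Mj-62. I(M+2)/I(M) = [C(1,1)·p^0·(1−p)] / p^1 = 1·(1−p)/p = 100.000/73.262 = 1.3650
(1−p)/p = 1.3650/1 = 1.3650  ⇒  p = 1/(1 + 1.3650) = 0.4228
Mj-62: 42.3%, Mj-64: 57.7%.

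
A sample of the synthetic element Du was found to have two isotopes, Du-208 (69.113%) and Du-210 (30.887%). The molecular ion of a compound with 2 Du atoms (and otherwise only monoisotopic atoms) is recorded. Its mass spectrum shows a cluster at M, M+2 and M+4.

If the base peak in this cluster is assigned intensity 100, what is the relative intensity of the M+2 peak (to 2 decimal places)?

(0.69113 + 0.30887)^2 gives M 0.4777, M+2 0.4269, M+4 0.0954; the largest is M.
P(M) = C(2,0) × 0.69113^2 × 0.30887^0 = 1 × 0.47766068 × 1.0000 = 0.477661 (base)
P(M+2) = C(2,1) × 0.69113^1 × 0.30887^1 = 2 × 0.69113 × 0.30887 = 0.426939
Relative intensity = 0.426939 / 0.477661 × 100 = 89.38

89.38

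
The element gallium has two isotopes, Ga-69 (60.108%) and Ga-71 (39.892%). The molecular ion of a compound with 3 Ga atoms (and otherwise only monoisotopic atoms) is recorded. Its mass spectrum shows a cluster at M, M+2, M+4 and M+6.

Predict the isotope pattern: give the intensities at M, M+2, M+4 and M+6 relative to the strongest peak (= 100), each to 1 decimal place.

50.2 : 100.0 : 66.4 : 14.7

Expanding (0.60108 + 0.39892)^3:
P(M) = 0.60108^3 = 0.217169
P(M+2) = 3 × 0.60108^2 × 0.39892^1 = 0.432386
P(M+4) = 3 × 0.60108^1 × 0.39892^2 = 0.286963
P(M+6) = 0.39892^3 = 0.063483
The M+2 peak is largest (0.432386); scaling to 100 gives 50.2 : 100.0 : 66.4 : 14.7.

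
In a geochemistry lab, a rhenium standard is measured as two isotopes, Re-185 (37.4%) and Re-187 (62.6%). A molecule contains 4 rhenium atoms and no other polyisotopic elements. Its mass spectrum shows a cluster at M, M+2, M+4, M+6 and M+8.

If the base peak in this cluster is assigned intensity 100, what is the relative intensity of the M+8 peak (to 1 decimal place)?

Term probabilities: M 0.0196, M+2 0.1310, M+4 0.3289, M+6 0.3670, M+8 0.1536. Base peak = M+6.
P(M+6) = C(4,3) × 0.374^1 × 0.626^3 = 4 × 0.3740 × 0.24531438 = 0.366990 (base)
P(M+8) = C(4,4) × 0.374^0 × 0.626^4 = 1 × 1.0000 × 0.1535668 = 0.153567
Relative intensity = 0.153567 / 0.366990 × 100 = 41.8

41.8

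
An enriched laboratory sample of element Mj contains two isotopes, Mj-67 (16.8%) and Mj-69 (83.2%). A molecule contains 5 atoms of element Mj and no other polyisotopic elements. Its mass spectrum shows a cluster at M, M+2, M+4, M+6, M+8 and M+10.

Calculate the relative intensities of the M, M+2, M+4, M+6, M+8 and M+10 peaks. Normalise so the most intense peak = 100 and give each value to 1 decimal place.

The 5 Mj atoms are independent, so intensities follow the terms of (0.168 + 0.832)^5.
P(M) = 0.168^5 = 0.000134
P(M+2) = 5 × 0.168^4 × 0.832^1 = 0.003314
P(M+4) = 10 × 0.168^3 × 0.832^2 = 0.032823
P(M+6) = 10 × 0.168^2 × 0.832^3 = 0.162551
P(M+8) = 5 × 0.168^1 × 0.832^4 = 0.402506
P(M+10) = 0.832^5 = 0.398673
The M+8 peak is largest (0.402506); scaling to 100 gives 0.0 : 0.8 : 8.2 : 40.4 : 100.0 : 99.0.

0.0 : 0.8 : 8.2 : 40.4 : 100.0 : 99.0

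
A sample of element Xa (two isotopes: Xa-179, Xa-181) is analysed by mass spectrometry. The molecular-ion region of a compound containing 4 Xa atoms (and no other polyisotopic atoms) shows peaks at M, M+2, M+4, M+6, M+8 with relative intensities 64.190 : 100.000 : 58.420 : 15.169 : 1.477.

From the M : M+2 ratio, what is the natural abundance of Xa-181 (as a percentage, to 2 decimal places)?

28.03%

Write p for the Xa-179 fraction. I(M+2)/I(M) = [C(4,1)·p^3·(1−p)] / p^4 = 4·(1−p)/p = 100.000/64.190 = 1.5579
(1−p)/p = 1.5579/4 = 0.3895  ⇒  p = 1/(1 + 0.3895) = 0.7197
Xa-179: 71.97%, Xa-181: 28.03%.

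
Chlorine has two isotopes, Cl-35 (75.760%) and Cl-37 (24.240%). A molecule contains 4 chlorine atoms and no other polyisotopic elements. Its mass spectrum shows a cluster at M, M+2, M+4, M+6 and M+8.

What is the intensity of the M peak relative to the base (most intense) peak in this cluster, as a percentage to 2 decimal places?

Term probabilities: M 0.3294, M+2 0.4216, M+4 0.2023, M+6 0.0432, M+8 0.0035. Base peak = M+2.
P(M+2) = C(4,1) × 0.75760^3 × 0.24240^1 = 4 × 0.4348304 × 0.2424 = 0.421612 (base)
P(M) = C(4,0) × 0.75760^4 × 0.24240^0 = 1 × 0.32942751 × 1.0000 = 0.329428
Relative intensity = 0.329428 / 0.421612 × 100 = 78.14

78.14%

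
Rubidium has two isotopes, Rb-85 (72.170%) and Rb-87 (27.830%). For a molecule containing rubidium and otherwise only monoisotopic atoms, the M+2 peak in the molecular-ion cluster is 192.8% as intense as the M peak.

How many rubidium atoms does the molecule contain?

5

For n independent Rb atoms, I(M+2)/I(M) = n · (abundance Rb-87) / (abundance Rb-85) = n · 0.27830/0.72170.
n = 1.928 × 0.72170/0.27830 = 5.00 ≈ 5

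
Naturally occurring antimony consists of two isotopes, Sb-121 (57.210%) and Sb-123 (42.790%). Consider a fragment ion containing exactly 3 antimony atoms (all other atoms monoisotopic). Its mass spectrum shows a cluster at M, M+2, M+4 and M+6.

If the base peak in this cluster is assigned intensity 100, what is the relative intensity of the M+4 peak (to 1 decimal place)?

(0.57210 + 0.42790)^3 gives M 0.1872, M+2 0.4202, M+4 0.3143, M+6 0.0783; the largest is M+2.
P(M+2) = C(3,1) × 0.57210^2 × 0.42790^1 = 3 × 0.32729841 × 0.4279 = 0.420153 (base)
P(M+4) = C(3,2) × 0.57210^1 × 0.42790^2 = 3 × 0.5721 × 0.18309841 = 0.314252
Relative intensity = 0.314252 / 0.420153 × 100 = 74.8

74.8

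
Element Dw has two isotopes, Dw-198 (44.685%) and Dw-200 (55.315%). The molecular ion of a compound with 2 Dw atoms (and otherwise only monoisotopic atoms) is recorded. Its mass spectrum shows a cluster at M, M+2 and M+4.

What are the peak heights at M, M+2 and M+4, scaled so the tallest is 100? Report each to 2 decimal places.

The 2 Dw atoms are independent, so intensities follow the terms of (0.44685 + 0.55315)^2.
P(M) = 0.44685^2 = 0.199675
P(M+2) = 2 × 0.44685^1 × 0.55315^1 = 0.494350
P(M+4) = 0.55315^2 = 0.305975
The M+2 peak is largest (0.494350); scaling to 100 gives 40.39 : 100.00 : 61.89.

40.39 : 100.00 : 61.89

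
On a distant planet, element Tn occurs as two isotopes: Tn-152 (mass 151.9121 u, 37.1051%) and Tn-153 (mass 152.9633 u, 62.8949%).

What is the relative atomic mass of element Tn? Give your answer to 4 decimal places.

152.5733 u

Average mass = Σ (abundance × isotope mass) = 0.371051 × 151.9121 + 0.628949 × 152.9633
= 56.36714 + 96.20611 = 152.57325 u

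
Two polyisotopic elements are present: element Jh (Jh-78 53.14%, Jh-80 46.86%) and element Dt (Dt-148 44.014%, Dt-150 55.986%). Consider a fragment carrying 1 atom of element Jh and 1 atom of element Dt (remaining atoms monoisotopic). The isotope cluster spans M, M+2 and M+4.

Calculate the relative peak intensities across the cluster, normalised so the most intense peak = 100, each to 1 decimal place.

Element Jh pattern (n=1): 0.5314 : 0.4686
Element Dt pattern (n=1): 0.44014 : 0.55986
Convolve the two distributions (both contribute in 2-u steps):
  M: 0.5314×0.44014 = 0.233890
  M+2: 0.5314×0.55986 + 0.4686×0.44014 = 0.503759
  M+4: 0.4686×0.55986 = 0.262350
Scale to base peak (0.503759) = 100: 46.4 : 100.0 : 52.1

46.4 : 100.0 : 52.1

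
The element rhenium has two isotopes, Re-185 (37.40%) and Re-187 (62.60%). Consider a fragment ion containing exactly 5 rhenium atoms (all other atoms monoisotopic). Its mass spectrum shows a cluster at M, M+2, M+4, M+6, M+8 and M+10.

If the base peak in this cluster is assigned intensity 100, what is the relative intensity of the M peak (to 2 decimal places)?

Term probabilities: M 0.0073, M+2 0.0612, M+4 0.2050, M+6 0.3431, M+8 0.2872, M+10 0.0961. Base peak = M+6.
P(M+6) = C(5,3) × 0.3740^2 × 0.6260^3 = 10 × 0.139876 × 0.24531438 = 0.343136 (base)
P(M) = C(5,0) × 0.3740^5 × 0.6260^0 = 1 × 0.00731742 × 1.0000 = 0.007317
Relative intensity = 0.007317 / 0.343136 × 100 = 2.13

2.13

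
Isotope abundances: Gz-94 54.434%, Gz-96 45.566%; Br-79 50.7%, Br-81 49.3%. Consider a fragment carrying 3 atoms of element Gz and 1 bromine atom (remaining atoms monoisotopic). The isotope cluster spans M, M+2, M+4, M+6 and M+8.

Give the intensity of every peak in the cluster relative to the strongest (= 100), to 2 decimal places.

22.01 : 76.66 : 100.00 : 57.89 : 12.55

Element Gz pattern (n=3): 0.16129123 : 0.40504442 : 0.33905747 : 0.09460688
Bromine pattern (n=1): 0.5070 : 0.4930
Convolve the two distributions (both contribute in 2-u steps):
  M: 0.16129123×0.5070 = 0.081775
  M+2: 0.16129123×0.4930 + 0.40504442×0.5070 = 0.284874
  M+4: 0.40504442×0.4930 + 0.33905747×0.5070 = 0.371589
  M+6: 0.33905747×0.4930 + 0.09460688×0.5070 = 0.215121
  M+8: 0.09460688×0.4930 = 0.046641
Scale to base peak (0.371589) = 100: 22.01 : 76.66 : 100.00 : 57.89 : 12.55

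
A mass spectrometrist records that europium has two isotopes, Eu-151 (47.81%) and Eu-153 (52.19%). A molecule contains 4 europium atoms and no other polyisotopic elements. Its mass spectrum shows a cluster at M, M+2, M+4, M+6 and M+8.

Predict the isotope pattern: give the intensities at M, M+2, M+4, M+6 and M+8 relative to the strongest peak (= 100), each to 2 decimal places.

Expanding (0.4781 + 0.5219)^4:
P(M) = 0.4781^4 = 0.052249
P(M+2) = 4 × 0.4781^3 × 0.5219^1 = 0.228141
P(M+4) = 6 × 0.4781^2 × 0.5219^2 = 0.373563
P(M+6) = 4 × 0.4781^1 × 0.5219^3 = 0.271857
P(M+8) = 0.5219^4 = 0.074191
The M+4 peak is largest (0.373563); scaling to 100 gives 13.99 : 61.07 : 100.00 : 72.77 : 19.86.

13.99 : 61.07 : 100.00 : 72.77 : 19.86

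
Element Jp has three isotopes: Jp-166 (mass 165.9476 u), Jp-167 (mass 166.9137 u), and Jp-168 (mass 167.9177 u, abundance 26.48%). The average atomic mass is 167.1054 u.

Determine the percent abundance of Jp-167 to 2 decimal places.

65.84%

The remaining 73.52% is split between Jp-166 (fraction x) and Jp-167 (fraction 0.7352 − x).
Substituting: 165.9476x + 166.9137(0.7352 − x) = 122.64079304
(165.9476 − 166.9137)x = -0.0741592  ⇒  x = 0.07676, y = 0.65844
Jp-166: 7.68%, Jp-167: 65.84%.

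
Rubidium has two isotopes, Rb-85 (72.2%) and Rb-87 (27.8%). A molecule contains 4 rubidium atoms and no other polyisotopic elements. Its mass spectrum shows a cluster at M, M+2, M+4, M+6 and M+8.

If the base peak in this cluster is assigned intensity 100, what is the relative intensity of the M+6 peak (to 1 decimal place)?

14.8

(0.722 + 0.278)^4 gives M 0.2717, M+2 0.4185, M+4 0.2417, M+6 0.0620, M+8 0.0060; the largest is M+2.
P(M+2) = C(4,1) × 0.722^3 × 0.278^1 = 4 × 0.37636705 × 0.2780 = 0.418520 (base)
P(M+6) = C(4,3) × 0.722^1 × 0.278^3 = 4 × 0.7220 × 0.02148495 = 0.062049
Relative intensity = 0.062049 / 0.418520 × 100 = 14.8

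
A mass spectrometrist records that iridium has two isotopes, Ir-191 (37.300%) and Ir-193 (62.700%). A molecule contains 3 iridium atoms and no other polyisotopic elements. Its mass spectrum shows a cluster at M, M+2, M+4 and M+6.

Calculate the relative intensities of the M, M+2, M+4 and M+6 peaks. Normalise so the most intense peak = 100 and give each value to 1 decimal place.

11.8 : 59.5 : 100.0 : 56.0

Each Ir atom is independently Ir-191 (p = 0.37300) or Ir-193 (q = 0.62700); the cluster is the binomial expansion (p + q)^3.
P(M) = 0.37300^3 = 0.051895
P(M+2) = 3 × 0.37300^2 × 0.62700^1 = 0.261702
P(M+4) = 3 × 0.37300^1 × 0.62700^2 = 0.439911
P(M+6) = 0.62700^3 = 0.246492
The M+4 peak is largest (0.439911); scaling to 100 gives 11.8 : 59.5 : 100.0 : 56.0.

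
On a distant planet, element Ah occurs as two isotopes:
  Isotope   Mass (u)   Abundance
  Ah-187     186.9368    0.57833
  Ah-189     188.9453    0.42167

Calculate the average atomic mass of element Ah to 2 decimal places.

187.78 u

Average mass = Σ (abundance × isotope mass) = 0.57833 × 186.9368 + 0.42167 × 188.9453
= 108.11116 + 79.67256 = 187.78372 u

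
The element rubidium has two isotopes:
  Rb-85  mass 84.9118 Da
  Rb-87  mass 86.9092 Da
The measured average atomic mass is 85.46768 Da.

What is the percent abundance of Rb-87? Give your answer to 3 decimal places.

Let x be the fractional abundance of Rb-85; then Rb-87 has abundance 1 − x.
84.9118·x + 86.9092·(1 − x) = 85.46768
(84.9118 − 86.9092)·x = 85.46768 − 86.9092
x = -1.44152 / -1.9974 = 0.72170 → 72.170% Rb-85, 27.830% Rb-87.

27.830%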